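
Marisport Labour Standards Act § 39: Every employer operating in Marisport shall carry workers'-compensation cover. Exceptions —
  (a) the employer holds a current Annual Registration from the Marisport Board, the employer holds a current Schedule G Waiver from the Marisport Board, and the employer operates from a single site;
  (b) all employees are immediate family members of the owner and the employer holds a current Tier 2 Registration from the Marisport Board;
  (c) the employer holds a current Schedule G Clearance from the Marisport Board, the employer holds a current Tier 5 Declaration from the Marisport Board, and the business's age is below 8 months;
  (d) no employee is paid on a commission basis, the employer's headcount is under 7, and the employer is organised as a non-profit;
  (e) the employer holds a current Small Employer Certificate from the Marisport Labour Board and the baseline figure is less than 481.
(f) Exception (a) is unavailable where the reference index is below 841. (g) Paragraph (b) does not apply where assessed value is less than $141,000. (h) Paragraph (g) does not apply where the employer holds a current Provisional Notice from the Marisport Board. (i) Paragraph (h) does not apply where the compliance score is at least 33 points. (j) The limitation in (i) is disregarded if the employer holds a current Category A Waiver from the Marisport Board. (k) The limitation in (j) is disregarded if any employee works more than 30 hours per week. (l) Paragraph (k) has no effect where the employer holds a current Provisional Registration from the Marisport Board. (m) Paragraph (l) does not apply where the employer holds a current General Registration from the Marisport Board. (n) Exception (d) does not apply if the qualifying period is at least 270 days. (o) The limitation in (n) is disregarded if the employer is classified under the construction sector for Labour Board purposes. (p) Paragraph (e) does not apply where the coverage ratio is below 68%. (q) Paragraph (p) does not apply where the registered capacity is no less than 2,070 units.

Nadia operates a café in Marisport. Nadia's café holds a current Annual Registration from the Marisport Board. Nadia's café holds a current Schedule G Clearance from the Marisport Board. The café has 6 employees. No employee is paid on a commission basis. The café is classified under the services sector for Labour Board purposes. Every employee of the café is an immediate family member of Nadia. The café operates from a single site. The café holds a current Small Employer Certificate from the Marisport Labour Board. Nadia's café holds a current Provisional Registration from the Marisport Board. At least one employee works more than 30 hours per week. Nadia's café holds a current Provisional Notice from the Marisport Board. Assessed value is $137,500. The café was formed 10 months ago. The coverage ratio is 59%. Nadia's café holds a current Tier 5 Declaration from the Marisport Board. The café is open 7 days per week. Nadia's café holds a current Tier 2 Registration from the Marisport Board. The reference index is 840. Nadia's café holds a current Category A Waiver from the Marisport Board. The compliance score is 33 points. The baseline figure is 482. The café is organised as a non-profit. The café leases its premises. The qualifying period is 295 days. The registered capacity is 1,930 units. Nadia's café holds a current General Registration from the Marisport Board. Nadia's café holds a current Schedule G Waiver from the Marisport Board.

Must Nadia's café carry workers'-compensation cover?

Exception (a) is satisfied on its face — a current Annual Registration is held; a current Schedule G Waiver is held; the employer operates from a single site. However, paragraph (f) must be considered: (f) operates against (a): the reference index is 840, below the 841 limit. So (a) is unavailable.
Exception (b)'s conditions are all satisfied: every employee is an immediate family member; a current Tier 2 Registration is held. Turning to paragraphs (g)–(m): (g) is triggered — assessed value is $137,500, less than the $141,000 limit. (h) would limit (g) — a current Provisional Notice is held — but (i) sets (h) aside: (i) is engaged — the compliance score is 33 points, meeting the 33 points threshold. (j) applies (a current Category A Waiver is held), but is displaced by (k): (k) operates against (j): at least one employee exceeds 30 hours/week. (l) would limit (k) — a current Provisional Registration is held — but (m) sets (l) aside: (m) operates — a current General Registration is held. (b) is therefore removed.
Exception (c) fails — the business's age is 10 months, not below 8 months.
Exception (d): no employee is paid on commission; the employer's headcount is 6, under the 7 limit; the employer is a non-profit — every condition holds. But: (n) applies — the qualifying period is 295 days, meeting the 270 days threshold. (o), which would lift (n), is not engaged — the café is classified under the services sector. Exception (d) does not apply.
Exception (e) does not apply: the baseline figure is 482, not less than 481.
No exception displaces § 39.

Yes — Nadia's café must carry workers'-compensation cover.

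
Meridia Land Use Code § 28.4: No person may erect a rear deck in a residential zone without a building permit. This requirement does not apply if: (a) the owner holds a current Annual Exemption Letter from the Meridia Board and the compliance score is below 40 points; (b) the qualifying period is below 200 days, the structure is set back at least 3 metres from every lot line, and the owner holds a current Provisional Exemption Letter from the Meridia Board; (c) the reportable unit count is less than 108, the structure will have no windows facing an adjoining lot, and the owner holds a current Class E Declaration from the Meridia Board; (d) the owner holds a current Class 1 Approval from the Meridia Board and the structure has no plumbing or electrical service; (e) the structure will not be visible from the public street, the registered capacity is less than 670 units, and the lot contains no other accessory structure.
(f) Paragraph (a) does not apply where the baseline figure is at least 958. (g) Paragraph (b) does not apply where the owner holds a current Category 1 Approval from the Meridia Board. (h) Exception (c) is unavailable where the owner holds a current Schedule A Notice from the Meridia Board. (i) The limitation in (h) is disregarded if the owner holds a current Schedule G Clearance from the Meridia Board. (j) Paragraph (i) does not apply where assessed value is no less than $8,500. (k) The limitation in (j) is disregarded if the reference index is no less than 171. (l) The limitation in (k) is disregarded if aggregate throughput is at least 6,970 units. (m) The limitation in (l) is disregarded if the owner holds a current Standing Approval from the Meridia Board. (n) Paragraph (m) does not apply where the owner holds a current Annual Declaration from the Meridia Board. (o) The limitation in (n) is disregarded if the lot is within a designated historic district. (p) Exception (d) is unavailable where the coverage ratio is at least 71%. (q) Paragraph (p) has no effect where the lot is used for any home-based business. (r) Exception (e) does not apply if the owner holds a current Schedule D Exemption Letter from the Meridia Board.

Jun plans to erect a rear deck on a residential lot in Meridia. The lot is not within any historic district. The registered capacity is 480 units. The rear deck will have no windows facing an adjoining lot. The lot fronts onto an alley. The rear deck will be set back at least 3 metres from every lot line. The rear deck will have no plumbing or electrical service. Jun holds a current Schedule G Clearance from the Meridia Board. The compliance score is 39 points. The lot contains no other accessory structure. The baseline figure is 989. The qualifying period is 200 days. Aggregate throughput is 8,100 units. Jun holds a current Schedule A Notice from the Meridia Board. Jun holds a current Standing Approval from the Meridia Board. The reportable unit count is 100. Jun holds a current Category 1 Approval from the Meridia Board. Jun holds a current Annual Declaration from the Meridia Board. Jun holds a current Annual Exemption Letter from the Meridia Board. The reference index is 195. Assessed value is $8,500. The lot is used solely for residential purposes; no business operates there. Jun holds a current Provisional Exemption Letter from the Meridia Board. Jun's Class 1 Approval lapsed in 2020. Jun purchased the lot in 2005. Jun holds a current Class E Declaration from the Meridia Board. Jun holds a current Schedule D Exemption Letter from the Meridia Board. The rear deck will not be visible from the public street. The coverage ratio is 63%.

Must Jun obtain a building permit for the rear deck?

All of (a)'s requirements are met (a current Annual Exemption Letter is held; the compliance score is 39 points, below the 40 points limit). Turning to paragraph (f): (f) applies — the baseline figure is 989, meeting the 958 threshold. So (a) is unavailable.
Exception (b) requires that the qualifying period is below 200 days; but the qualifying period is 200 days, not below 200 days, so (b) is unavailable.
Exception (c)'s conditions are all satisfied: the reportable unit count is 100, less than the 108 limit; no windows face an adjoining lot; a current Class E Declaration is held. But applying paragraphs (h)–(o): (h) operates against (c): a current Schedule A Notice is held. (i) would limit (h) — a current Schedule G Clearance is held — but (j) sets (i) aside: (j) is triggered — assessed value is $8,500, meeting the $8,500 threshold. (k) applies (the reference index is 195, meeting the 171 threshold), but is itself disapplied by (l): (l) operates against (k): aggregate throughput is 8,100 units, meeting the 6,970 units threshold. (m) would limit (l) — a current Standing Approval is held — but (n) sets (m) aside: (n) is triggered — a current Annual Declaration is held. (o), which would lift (n), does not operate here — the lot is not in a historic district. (c) is therefore removed.
Exception (d) requires that the owner holds a current Class 1 Approval from the Meridia Board; but there is no Class 1 Approval in force, so (d) is unavailable.
All of (e)'s requirements are met (the structure will not be visible from the street; the registered capacity is 480 units, less than the 670 units limit; the lot has no other accessory structure). Turning to paragraph (r): (r) operates — a current Schedule D Exemption Letter is held. So (e) is unavailable.
No exception applies. The general rule governs.

Yes — Jun must obtain a building permit.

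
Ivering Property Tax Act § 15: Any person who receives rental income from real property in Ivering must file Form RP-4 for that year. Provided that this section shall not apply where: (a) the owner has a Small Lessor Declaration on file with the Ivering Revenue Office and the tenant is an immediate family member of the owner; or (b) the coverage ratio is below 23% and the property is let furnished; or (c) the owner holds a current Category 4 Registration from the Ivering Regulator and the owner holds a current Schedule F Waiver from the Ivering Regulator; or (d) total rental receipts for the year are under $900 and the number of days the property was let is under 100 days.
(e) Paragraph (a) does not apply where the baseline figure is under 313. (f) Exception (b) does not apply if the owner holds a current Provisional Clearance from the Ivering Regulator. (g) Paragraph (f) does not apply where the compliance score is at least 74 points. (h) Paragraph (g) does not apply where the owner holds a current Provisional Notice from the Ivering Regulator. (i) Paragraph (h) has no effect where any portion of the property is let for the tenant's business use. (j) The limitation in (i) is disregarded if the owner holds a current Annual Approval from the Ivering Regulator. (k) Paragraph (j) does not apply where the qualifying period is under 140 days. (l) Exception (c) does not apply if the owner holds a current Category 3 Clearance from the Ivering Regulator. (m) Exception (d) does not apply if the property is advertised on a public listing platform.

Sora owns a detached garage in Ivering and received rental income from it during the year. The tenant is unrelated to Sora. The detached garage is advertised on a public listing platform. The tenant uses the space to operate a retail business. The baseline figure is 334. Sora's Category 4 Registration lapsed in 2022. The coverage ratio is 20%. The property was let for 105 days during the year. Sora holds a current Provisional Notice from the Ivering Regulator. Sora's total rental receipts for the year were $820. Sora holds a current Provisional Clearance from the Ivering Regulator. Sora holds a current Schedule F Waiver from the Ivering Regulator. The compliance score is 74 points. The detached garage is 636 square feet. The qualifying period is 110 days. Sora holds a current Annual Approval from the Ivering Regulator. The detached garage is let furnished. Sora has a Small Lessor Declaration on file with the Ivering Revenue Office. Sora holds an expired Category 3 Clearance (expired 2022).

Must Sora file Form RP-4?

No — exception (b) applies; Sora is not required to file Form RP-4.

Exception (a) does not apply: the tenant is unrelated to the owner.
Exception (b): the coverage ratio is 20%, below the 23% limit; the property is let furnished — every condition holds. Applying paragraphs (f)–(k): (f) is triggered (a current Provisional Clearance is held), but yields to (g): (g) operates against (f): the compliance score is 74 points, meeting the 74 points threshold. (h) would limit (g) — a current Provisional Notice is held — but (i) sets (h) aside: (i) operates — the space is let for business use. (j) applies (a current Annual Approval is held), but is displaced by (k): (k) operates against (j): the qualifying period is 110 days, under the 140 days limit. So (b) applies.
Exception (c) requires that the owner holds a current Category 4 Registration from the Ivering Regulator; but no current Category 4 Registration is held, so (c) is unavailable.
Exception (d) requires that the number of days the property was let is under 100 days; but the number of days the property was let is 105 days, not under 100 days, so (d) is unavailable.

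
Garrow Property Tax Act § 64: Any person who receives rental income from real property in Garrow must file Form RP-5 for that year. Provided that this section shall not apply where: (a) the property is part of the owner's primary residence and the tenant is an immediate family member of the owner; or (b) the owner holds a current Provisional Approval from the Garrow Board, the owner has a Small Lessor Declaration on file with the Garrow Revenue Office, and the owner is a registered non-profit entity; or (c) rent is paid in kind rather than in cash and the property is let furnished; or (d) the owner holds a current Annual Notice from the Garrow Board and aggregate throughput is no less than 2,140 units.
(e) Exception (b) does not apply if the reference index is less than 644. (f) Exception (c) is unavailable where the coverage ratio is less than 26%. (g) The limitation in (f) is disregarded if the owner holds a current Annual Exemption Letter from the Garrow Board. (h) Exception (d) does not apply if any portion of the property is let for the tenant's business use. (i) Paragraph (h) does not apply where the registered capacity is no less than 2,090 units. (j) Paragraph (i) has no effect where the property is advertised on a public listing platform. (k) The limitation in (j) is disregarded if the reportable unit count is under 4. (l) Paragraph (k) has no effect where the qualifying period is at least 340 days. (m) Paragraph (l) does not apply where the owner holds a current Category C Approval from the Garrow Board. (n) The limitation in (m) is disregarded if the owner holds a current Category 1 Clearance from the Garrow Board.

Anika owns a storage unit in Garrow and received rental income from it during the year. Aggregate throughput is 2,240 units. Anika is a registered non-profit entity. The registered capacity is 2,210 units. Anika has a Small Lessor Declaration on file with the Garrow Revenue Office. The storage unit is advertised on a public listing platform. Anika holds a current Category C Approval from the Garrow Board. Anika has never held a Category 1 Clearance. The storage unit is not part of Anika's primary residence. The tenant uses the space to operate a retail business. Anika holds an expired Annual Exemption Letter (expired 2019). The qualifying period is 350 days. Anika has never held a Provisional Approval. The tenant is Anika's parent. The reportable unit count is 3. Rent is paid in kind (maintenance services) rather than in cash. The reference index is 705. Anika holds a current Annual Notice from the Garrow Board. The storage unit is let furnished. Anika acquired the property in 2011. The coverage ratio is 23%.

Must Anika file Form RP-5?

No — exception (d) applies; Anika is not required to file Form RP-5.

Exception (a) does not apply: the storage unit is not part of the primary residence.
Exception (b) fails — no current Provisional Approval is held.
Exception (c): rent is paid in kind; the property is let furnished — every condition holds. But applying paragraphs (f)–(g): (f) operates against (c): the coverage ratio is 23%, less than the 26% limit. (g) is not engaged (the Annual Exemption Letter is not current), so (f) stands. (c) is therefore removed.
Exception (d): a current Annual Notice is held; aggregate throughput is 2,240 units, meeting the 2,140 units threshold — every condition holds. Under paragraphs (h)–(n): (h) operates (the space is let for business use), but is displaced by (i): (i) applies — the registered capacity is 2,210 units, meeting the 2,090 units threshold. (j) would limit (i) — the property is publicly advertised — but (k) sets (j) aside: (k) applies — the reportable unit count is 3, under the 4 limit. (l) applies (the qualifying period is 350 days, meeting the 340 days threshold), but is itself disapplied by (m): (m) is triggered — a current Category C Approval is held. (n) does not operate here (no current Category 1 Clearance is held), so (m) stands. (d) remains available.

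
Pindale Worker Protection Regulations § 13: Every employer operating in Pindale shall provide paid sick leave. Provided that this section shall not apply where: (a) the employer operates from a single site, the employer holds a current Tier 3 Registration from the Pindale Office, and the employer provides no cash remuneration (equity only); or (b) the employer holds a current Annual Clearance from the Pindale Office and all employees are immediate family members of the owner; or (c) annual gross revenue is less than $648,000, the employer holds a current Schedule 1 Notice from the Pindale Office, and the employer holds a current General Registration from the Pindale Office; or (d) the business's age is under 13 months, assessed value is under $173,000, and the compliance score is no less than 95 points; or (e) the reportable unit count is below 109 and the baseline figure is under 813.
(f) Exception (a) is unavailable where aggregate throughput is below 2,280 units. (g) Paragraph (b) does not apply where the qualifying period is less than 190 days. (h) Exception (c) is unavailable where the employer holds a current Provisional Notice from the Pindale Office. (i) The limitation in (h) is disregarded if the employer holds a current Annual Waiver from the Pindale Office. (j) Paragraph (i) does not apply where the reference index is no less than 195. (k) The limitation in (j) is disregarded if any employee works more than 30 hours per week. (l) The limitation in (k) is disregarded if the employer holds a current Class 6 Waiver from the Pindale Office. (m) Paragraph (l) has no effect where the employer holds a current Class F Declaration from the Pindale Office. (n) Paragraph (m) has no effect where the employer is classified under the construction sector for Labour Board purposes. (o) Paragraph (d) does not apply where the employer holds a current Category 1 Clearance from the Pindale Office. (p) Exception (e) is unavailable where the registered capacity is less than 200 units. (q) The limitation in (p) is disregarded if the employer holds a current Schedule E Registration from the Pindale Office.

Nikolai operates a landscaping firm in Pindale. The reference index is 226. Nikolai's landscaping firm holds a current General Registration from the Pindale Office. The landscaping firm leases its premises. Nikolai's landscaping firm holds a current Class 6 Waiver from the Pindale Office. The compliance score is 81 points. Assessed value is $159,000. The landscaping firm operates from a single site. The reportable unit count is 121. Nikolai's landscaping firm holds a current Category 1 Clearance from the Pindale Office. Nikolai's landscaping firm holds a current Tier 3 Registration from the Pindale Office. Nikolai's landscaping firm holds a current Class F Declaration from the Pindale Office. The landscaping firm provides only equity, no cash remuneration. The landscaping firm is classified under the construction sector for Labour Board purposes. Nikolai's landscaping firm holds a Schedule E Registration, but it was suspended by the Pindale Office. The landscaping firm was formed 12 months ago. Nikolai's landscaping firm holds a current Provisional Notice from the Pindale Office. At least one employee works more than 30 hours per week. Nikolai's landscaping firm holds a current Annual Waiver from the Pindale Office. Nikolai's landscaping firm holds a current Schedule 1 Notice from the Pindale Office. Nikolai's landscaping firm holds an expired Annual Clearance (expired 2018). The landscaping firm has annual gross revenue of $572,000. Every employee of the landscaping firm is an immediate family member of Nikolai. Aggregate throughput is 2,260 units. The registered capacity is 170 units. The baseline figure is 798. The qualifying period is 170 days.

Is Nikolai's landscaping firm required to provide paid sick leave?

Yes — Nikolai's landscaping firm must provide paid sick leave.

Exception (a)'s conditions are all satisfied: the employer operates from a single site; a current Tier 3 Registration is held; remuneration is equity-only. But applying paragraph (f): (f) is engaged — aggregate throughput is 2,260 units, below the 2,280 units limit. So (a) is unavailable.
Exception (b) fails — no current Annual Clearance is held.
Exception (c) is satisfied on its face — annual gross revenue is $572,000, less than the $648,000 limit; a current Schedule 1 Notice is held; a current General Registration is held. But: (h) operates against (c): a current Provisional Notice is held. (i) would limit (h) — a current Annual Waiver is held — but (j) sets (i) aside: (j) operates against (i): the reference index is 226, meeting the 195 threshold. (k) is engaged (at least one employee exceeds 30 hours/week), but is itself disapplied by (l): (l) operates against (k): a current Class 6 Waiver is held. (m) would limit (l) — a current Class F Declaration is held — but (n) sets (m) aside: (n) operates against (m): the landscaping firm is classified under the construction sector. (c) is therefore removed.
Exception (d) requires that the compliance score is no less than 95 points; but the compliance score is 81 points, short of 95 points, so (d) is unavailable.
Exception (e) requires that the reportable unit count is below 109; but the reportable unit count is 121, not below 109, so (e) is unavailable.
None of the exceptions is available; § 13 applies in full.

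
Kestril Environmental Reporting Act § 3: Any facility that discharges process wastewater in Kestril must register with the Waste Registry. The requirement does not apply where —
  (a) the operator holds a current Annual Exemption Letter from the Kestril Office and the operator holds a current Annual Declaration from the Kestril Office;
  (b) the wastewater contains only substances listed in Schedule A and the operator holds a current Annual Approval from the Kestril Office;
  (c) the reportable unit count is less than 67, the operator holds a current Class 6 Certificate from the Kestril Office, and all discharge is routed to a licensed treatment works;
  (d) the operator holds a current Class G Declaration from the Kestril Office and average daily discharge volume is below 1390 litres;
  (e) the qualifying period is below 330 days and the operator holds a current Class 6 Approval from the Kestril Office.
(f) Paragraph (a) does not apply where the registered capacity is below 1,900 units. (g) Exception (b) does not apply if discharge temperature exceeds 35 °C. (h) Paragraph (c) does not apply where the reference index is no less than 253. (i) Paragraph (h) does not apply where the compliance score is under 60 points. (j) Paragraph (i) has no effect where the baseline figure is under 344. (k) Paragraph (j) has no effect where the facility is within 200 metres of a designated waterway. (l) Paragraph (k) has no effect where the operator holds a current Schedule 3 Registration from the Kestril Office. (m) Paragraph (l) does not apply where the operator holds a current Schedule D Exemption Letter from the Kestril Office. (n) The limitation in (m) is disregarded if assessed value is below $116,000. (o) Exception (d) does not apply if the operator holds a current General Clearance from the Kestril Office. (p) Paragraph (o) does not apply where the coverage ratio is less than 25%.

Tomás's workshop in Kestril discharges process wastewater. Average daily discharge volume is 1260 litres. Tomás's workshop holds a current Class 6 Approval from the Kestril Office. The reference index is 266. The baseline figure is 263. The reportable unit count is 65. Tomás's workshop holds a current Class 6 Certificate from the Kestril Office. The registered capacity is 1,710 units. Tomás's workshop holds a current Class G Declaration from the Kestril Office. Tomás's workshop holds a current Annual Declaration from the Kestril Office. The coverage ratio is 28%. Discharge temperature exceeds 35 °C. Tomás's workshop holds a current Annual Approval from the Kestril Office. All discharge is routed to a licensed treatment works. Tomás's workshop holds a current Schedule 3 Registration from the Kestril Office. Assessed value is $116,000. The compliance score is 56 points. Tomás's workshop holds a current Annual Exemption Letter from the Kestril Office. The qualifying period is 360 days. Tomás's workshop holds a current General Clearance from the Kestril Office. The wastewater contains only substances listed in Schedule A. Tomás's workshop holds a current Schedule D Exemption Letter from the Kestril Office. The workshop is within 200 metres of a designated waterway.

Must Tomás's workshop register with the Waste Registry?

No — exception (c) applies; Tomás's workshop is not required to register with the Waste Registry.

Exception (a) is satisfied on its face — a current Annual Exemption Letter is held; a current Annual Declaration is held. But: (f) operates against (a): the registered capacity is 1,710 units, below the 1,900 units limit. So (a) is unavailable.
All of (b)'s requirements are met (the wastewater is Schedule-A-only; a current Annual Approval is held). But: (g) applies — discharge temperature exceeds 35 °C. (b) is therefore removed.
Exception (c) is satisfied on its face — the reportable unit count is 65, less than the 67 limit; a current Class 6 Certificate is held; discharge is routed to a licensed treatment works. Considering the limiting provisions: (h) is triggered (the reference index is 266, meeting the 253 threshold), but yields to (i): (i) operates — the compliance score is 56 points, under the 60 points limit. (j) would limit (i) — the baseline figure is 263, under the 344 limit — but (k) sets (j) aside: (k) operates against (j): the workshop is within 200 m of a designated waterway. (l) operates (a current Schedule 3 Registration is held), but is set aside by (m): (m) operates against (l): a current Schedule D Exemption Letter is held. (n) is not engaged (assessed value is $116,000, not below $116,000), so (m) stands. So (c) applies.
All of (d)'s requirements are met (a current Class G Declaration is held; average daily discharge volume is 1260 litres, below the 1390 litres limit). However, paragraphs (o)–(p) must be considered: (o) operates against (d): a current General Clearance is held. (p) does not operate here (the coverage ratio is 28%, not less than 25%), so (o) stands. Exception (d) does not apply.
Exception (e) fails — the qualifying period is 360 days, not below 330 days.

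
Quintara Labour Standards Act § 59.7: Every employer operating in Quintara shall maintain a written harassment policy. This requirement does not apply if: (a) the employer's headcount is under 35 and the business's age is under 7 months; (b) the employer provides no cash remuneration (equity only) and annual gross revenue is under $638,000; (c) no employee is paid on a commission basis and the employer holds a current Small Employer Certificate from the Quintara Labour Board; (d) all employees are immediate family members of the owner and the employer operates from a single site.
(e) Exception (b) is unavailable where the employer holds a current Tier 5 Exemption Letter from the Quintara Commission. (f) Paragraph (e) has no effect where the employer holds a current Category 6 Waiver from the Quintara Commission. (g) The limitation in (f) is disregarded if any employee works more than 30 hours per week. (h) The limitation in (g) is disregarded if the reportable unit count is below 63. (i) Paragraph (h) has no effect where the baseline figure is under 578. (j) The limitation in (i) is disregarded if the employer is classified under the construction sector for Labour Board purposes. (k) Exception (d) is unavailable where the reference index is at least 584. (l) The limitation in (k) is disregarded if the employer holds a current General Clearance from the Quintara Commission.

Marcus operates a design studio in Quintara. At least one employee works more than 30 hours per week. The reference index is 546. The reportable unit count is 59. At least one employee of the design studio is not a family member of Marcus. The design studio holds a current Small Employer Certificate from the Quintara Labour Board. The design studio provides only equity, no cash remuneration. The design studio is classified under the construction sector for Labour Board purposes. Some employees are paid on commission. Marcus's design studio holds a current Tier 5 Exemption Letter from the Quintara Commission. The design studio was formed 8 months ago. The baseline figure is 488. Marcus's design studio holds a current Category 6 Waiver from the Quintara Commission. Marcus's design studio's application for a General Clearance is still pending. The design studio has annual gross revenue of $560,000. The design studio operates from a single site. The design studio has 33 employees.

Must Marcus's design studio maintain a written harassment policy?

No — exception (b) applies; Marcus's design studio is not required to maintain a written harassment policy.

Exception (a) does not apply: the business's age is 8 months, not under 7 months.
Exception (b)'s conditions are all satisfied: remuneration is equity-only; annual gross revenue is $560,000, under the $638,000 limit. Under paragraphs (e)–(j): (e) would limit (b) — a current Tier 5 Exemption Letter is held — but (f) sets (e) aside: (f) is triggered — a current Category 6 Waiver is held. (g) is triggered (at least one employee exceeds 30 hours/week), but is itself disapplied by (h): (h) operates against (g): the reportable unit count is 59, below the 63 limit. (i) would limit (h) — the baseline figure is 488, under the 578 limit — but (j) sets (i) aside: (j) is triggered — the design studio is classified under the construction sector. So (b) applies.
Exception (c) requires that no employee is paid on a commission basis; but some employees are paid on commission, so (c) is unavailable.
Exception (d) does not apply: at least one employee is not a family member.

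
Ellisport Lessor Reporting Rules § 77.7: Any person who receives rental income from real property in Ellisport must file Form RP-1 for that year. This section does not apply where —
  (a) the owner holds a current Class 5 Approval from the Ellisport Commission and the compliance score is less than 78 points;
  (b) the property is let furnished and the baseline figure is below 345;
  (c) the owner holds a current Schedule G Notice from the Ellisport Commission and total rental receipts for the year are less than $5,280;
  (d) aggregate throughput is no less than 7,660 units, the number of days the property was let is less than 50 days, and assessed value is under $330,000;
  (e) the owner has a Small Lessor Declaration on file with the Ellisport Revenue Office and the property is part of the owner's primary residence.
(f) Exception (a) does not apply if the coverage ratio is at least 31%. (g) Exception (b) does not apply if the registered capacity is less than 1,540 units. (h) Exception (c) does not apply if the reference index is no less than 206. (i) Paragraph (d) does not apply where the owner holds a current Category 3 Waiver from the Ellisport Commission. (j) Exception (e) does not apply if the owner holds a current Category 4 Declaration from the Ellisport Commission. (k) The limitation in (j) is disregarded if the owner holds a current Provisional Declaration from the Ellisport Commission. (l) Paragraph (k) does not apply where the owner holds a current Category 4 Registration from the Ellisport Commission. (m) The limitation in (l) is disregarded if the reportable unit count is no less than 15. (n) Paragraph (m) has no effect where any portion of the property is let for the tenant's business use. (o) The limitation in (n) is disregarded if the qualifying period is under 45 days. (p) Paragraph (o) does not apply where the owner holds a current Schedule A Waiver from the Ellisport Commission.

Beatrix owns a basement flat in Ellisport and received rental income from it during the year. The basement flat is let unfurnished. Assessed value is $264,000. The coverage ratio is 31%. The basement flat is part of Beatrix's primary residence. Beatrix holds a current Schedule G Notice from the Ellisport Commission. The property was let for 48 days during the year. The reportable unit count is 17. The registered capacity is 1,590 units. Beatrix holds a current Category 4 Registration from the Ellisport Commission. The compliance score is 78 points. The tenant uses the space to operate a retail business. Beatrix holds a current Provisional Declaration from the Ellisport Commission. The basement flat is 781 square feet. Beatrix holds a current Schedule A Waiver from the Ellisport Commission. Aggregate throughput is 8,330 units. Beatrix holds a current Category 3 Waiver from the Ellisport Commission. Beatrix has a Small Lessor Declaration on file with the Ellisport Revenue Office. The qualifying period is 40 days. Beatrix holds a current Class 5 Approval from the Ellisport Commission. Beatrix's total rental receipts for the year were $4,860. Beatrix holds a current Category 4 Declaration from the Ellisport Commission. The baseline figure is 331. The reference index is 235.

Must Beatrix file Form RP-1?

Exception (a) does not apply: the compliance score is 78 points, not less than 78 points.
Exception (b) fails — the property is let unfurnished.
Exception (c) is satisfied on its face — a current Schedule G Notice is held; total rental receipts for the year are $4,860, less than the $5,280 limit. But applying paragraph (h): (h) operates against (c): the reference index is 235, meeting the 206 threshold. Exception (c) does not apply.
All of (d)'s requirements are met (aggregate throughput is 8,330 units, meeting the 7,660 units threshold; the number of days the property was let is 48 days, less than the 50 days limit; assessed value is $264,000, under the $330,000 limit). However, paragraph (i) must be considered: (i) operates against (d): a current Category 3 Waiver is held. So (d) is unavailable.
All of (e)'s requirements are met (a Small Lessor Declaration is on file; the basement flat is part of the primary residence). But: (j) applies — a current Category 4 Declaration is held. (k) would limit (j) — a current Provisional Declaration is held — but (l) sets (k) aside: (l) operates against (k): a current Category 4 Registration is held. (m) would limit (l) — the reportable unit count is 17, meeting the 15 threshold — but (n) sets (m) aside: (n) is triggered — the space is let for business use. (o) is engaged (the qualifying period is 40 days, under the 45 days limit), but is itself disapplied by (p): (p) operates against (o): a current Schedule A Waiver is held. (e) is therefore removed.
No exception is made out. Beatrix falls within the general rule.

Yes — Beatrix must file Form RP-1.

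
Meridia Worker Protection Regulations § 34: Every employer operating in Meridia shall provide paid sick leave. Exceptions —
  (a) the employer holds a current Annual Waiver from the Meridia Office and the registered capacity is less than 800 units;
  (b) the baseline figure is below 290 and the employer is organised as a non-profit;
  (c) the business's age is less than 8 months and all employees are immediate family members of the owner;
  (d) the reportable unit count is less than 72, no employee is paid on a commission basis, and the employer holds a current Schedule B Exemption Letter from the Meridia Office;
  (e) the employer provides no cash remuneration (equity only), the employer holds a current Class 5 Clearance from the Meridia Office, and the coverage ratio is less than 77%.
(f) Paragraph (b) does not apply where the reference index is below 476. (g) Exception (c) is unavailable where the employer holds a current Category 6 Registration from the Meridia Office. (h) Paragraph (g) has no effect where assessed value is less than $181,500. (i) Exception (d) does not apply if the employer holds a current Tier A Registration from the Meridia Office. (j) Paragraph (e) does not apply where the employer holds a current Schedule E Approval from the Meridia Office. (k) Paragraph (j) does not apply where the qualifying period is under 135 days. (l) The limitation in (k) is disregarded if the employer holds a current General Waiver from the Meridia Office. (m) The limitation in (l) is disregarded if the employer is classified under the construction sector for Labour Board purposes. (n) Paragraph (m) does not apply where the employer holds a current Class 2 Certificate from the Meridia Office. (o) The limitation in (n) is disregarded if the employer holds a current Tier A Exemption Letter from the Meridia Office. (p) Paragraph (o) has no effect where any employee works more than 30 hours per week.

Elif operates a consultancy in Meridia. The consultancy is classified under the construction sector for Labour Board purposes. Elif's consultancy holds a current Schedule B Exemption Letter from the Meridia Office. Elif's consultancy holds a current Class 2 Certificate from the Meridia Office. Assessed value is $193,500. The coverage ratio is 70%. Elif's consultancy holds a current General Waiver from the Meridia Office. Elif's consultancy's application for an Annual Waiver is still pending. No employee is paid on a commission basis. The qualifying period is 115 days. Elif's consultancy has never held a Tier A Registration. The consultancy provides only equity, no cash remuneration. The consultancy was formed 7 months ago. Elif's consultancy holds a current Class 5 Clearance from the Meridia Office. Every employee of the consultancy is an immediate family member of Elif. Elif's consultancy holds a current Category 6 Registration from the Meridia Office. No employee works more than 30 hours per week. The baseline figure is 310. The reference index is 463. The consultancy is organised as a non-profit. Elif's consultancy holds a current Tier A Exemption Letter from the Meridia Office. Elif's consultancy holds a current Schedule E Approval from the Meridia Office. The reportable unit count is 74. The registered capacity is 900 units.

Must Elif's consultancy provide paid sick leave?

Exception (a) does not apply: the Annual Waiver is not current.
Exception (b) requires that the baseline figure is below 290; but the baseline figure is 310, not below 290, so (b) is unavailable.
Exception (c) is satisfied on its face — the business's age is 7 months, less than the 8 months limit; every employee is an immediate family member. But applying paragraphs (g)–(h): (g) is engaged — a current Category 6 Registration is held. (h), which would lift (g), is inapplicable — assessed value is $193,500, not less than $181,500. (c) is therefore removed.
Exception (d) requires that the reportable unit count is less than 72; but the reportable unit count is 74, not less than 72, so (d) is unavailable.
All of (e)'s requirements are met (remuneration is equity-only; a current Class 5 Clearance is held; the coverage ratio is 70%, less than the 77% limit). Under paragraphs (j)–(p): (j) would limit (e) — a current Schedule E Approval is held — but (k) sets (j) aside: (k) operates — the qualifying period is 115 days, under the 135 days limit. (l) would limit (k) — a current General Waiver is held — but (m) sets (l) aside: (m) operates against (l): the consultancy is classified under the construction sector. (n) would limit (m) — a current Class 2 Certificate is held — but (o) sets (n) aside: (o) operates against (n): a current Tier A Exemption Letter is held. (p) is not triggered (no employee exceeds 30 hours/week), so (o) stands. So (e) applies.

No — exception (e) applies; Elif's consultancy is not required to provide paid sick leave.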